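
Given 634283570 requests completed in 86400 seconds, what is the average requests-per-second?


Formula: throughput = requests / seconds
throughput = 634283570 / 86400
throughput = 7341.25 requests/second

7341.25 requests/second


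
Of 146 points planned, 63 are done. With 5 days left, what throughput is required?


Formula: Required rate = Remaining points / Days left
Remaining = 146 - 63 = 83 points
Required rate = 83 / 5 = 16.6 points/day

16.6 points/day


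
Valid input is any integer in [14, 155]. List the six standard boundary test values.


Range: [14, 155]
Boundaries: just below min, min, min+1, max-1, max, just above max
Values: [13, 14, 15, 154, 155, 156]

[13, 14, 15, 154, 155, 156]


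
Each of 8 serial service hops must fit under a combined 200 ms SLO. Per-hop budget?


Formula: per_stage = total_budget / stages
per_stage = 200 / 8
per_stage = 25.0 ms

25.0 ms


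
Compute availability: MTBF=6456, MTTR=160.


Availability = MTBF / (MTBF + MTTR)
Availability = 6456 / (6456 + 160)
Availability = 6456 / 6616
Availability = 97.5816%

97.5816%


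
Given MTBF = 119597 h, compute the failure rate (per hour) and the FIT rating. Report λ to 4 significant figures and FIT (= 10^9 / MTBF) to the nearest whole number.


Formula: λ = 1 / MTBF; FIT = λ × 1e9 = 1e9 / MTBF
λ = 1 / 119597 ≈ 8.361e-06 failures/hour
FIT = 1e9 / 119597 ≈ 8361 failures per 1e9 hours (nearest whole number)

λ = 8.361e-06 /h, FIT = 8361


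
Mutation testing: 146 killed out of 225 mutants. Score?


Mutation score = killed / total * 100
Mutation score = 146 / 225 * 100
Mutation score = 64.89%

64.89%


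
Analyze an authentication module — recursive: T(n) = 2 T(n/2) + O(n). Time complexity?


Reasoning: master theorem case 2 (merge-sort recurrence)
Complexity: O(n log n)

O(n log n)


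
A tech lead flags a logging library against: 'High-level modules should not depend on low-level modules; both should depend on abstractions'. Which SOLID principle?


This describes the Dependency Inversion Principle (DIP)

Dependency Inversion Principle (DIP)


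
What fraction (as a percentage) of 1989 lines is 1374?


Coverage = covered / total * 100
Coverage = 1374 / 1989 * 100
Coverage = 69.08%

69.08%


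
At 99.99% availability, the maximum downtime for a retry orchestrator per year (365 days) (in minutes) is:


Formula: allowed downtime = period * (100 - SLA) / 100
Period (year (365 days)) = 525600 minutes
Unavailability fraction = (100 - 99.99) / 100
Allowed downtime = 525600 * (100 - 99.99) / 100
Allowed downtime = 52.56 minutes

52.56 minutes


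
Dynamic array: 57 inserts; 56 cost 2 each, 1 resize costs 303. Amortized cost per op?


Formula: Amortized cost = Total cost / Operations
Total cost = (56 * 2) + (1 * 303)
Total cost = 112 + 303 = 415
Amortized = 415 / 57 = 7.2807

7.2807


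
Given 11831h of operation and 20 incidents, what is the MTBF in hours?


Formula: MTBF = Total operating time / Number of failures
MTBF = 11831 / 20
MTBF = 591.55 hours

591.55 hours


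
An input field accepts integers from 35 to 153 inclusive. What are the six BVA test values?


Range: [35, 153]
Boundaries: just below min, min, min+1, max-1, max, just above max
Values: [34, 35, 36, 152, 153, 154]

[34, 35, 36, 152, 153, 154]


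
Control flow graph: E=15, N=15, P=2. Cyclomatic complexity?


Formula: V(G) = E - N + 2P
V(G) = 15 - 15 + 2*2
V(G) = 0 + 4
V(G) = 4

4


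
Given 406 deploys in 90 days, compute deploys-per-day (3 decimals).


Formula: deployments per day = releases / days
= 406 / 90
= 4.511 deploys/day
(equivalently, 31.58 deploys/week)

4.511 deploys/day


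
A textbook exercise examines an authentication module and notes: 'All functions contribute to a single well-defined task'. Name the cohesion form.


Reasoning: Best: single purpose
Type: Functional cohesion

Functional cohesion


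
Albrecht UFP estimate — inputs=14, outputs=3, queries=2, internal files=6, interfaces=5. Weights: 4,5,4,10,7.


UFP = EI*4 + EO*5 + EQ*4 + ILF*10 + EIF*7
UFP = 14*4 + 3*5 + 2*4 + 6*10 + 5*7
UFP = 56 + 15 + 8 + 60 + 35
UFP = 174

174


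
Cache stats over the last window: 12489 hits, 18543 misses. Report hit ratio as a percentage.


Formula: hit rate = hits / (hits + misses) * 100
hit rate = 12489 / (12489 + 18543) * 100
hit rate = 12489 / 31032 * 100
hit rate = 40.25%

40.25%


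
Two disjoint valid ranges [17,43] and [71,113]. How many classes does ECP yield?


Valid ranges: [17,43] and [71,113]
Class 1: x < 17 — invalid
Class 2: 17 ≤ x ≤ 43 — valid
Class 3: 43 < x < 71 — invalid (gap between ranges)
Class 4: 71 ≤ x ≤ 113 — valid
Class 5: x > 113 — invalid
Total equivalence classes: 5

5 equivalence classes


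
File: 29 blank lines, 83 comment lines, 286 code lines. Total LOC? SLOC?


Total LOC = blank + comment + code
Total LOC = 29 + 83 + 286 = 398
SLOC (source only) = code = 286

Total LOC: 398, SLOC: 286


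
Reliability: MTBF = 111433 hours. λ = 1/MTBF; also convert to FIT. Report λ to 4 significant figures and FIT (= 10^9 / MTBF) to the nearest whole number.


Formula: λ = 1 / MTBF; FIT = λ × 1e9 = 1e9 / MTBF
λ = 1 / 111433 ≈ 8.974e-06 failures/hour
FIT = 1e9 / 111433 ≈ 8974 failures per 1e9 hours (nearest whole number)

λ = 8.974e-06 /h, FIT = 8974


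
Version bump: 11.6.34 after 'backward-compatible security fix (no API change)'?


Current: 11.6.34
Change category: 'backward-compatible security fix (no API change)' → patch bump
SemVer rule: patch bump → increment PATCH (MAJOR and MINOR unchanged)
New: 11.6.35

11.6.35


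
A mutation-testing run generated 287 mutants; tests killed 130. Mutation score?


Mutation score = killed / total * 100
Mutation score = 130 / 287 * 100
Mutation score = 45.3%

45.3%


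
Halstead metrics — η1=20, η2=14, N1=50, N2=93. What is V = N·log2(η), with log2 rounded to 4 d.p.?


Formula: V = N * log2(η), where N = N1 + N2 and η = η1 + η2
η = 20 + 14 = 34
N = 50 + 93 = 143
log2(34) ≈ 5.0875
V = 143 * 5.0875 = 727.51

727.51


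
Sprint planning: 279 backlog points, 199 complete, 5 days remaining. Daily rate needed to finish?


Formula: Required rate = Remaining points / Days left
Remaining = 279 - 199 = 80 points
Required rate = 80 / 5 = 16.0 points/day

16.0 points/day


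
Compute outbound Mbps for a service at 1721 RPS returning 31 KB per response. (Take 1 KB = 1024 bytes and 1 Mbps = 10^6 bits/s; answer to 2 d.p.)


Formula: Mbps = payload_bytes * RPS * 8 / 1e6
Payload per request = 31 KB = 31 * 1024 = 31744 bytes
Total bytes/sec = 31744 * 1721 = 54631424
Total bits/sec = 54631424 * 8 = 437051392
Mbps = 437051392 / 1e6 = 437.05

437.05 Mbps


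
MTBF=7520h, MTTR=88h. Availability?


Availability = MTBF / (MTBF + MTTR)
Availability = 7520 / (7520 + 88)
Availability = 7520 / 7608
Availability = 98.8433%

98.8433%


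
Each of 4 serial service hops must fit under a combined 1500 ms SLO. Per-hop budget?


Formula: per_stage = total_budget / stages
per_stage = 1500 / 4
per_stage = 375.0 ms

375.0 ms


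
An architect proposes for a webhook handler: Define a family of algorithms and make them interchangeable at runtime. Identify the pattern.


This matches the Strategy pattern

Strategy


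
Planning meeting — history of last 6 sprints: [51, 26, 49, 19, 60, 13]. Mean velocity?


Formula: Avg velocity = Total points / Number of sprints
Points: [51, 26, 49, 19, 60, 13]
Sum = 51 + 26 + 49 + 19 + 60 + 13 = 218
Avg velocity = 218 / 6 = 36.33 points/sprint

36.33 points/sprint


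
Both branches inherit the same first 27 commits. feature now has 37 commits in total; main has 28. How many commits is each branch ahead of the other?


Common ancestor: commit #27
feature commits after divergence: 37 - 27 = 10
main commits after divergence: 28 - 27 = 1
feature is 10 commits ahead of main
main is 1 commits ahead of feature

feature ahead: 10, main ahead: 1


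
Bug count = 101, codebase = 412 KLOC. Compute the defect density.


Defect density = defects / KLOC
Defect density = 101 / 412
Defect density = 0.245 defects/KLOC

0.245 defects/KLOC


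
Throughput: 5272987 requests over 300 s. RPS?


Formula: throughput = requests / seconds
throughput = 5272987 / 300
throughput = 17576.62 requests/second

17576.62 requests/second


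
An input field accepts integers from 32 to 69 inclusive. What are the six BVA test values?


Range: [32, 69]
Boundaries: just below min, min, min+1, max-1, max, just above max
Values: [31, 32, 33, 68, 69, 70]

[31, 32, 33, 68, 69, 70]


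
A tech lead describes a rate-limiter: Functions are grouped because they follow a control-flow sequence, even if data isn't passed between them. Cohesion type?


Reasoning: Grouped by order of execution within a routine, not by data flow
Type: Procedural cohesion

Procedural cohesion


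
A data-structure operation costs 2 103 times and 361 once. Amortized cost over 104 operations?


Formula: Amortized cost = Total cost / Operations
Total cost = (103 * 2) + (1 * 361)
Total cost = 206 + 361 = 567
Amortized = 567 / 104 = 5.4519

5.4519


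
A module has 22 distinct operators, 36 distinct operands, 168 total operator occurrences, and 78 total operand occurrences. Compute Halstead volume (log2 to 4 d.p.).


Formula: V = N * log2(η), where N = N1 + N2 and η = η1 + η2
η = 22 + 36 = 58
N = 168 + 78 = 246
log2(58) ≈ 5.8580
V = 246 * 5.8580 = 1441.07

1441.07


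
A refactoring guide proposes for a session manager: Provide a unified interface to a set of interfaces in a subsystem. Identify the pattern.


This matches the Facade pattern

Facade


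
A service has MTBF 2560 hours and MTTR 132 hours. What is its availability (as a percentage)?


Availability = MTBF / (MTBF + MTTR)
Availability = 2560 / (2560 + 132)
Availability = 2560 / 2692
Availability = 95.0966%

95.0966%


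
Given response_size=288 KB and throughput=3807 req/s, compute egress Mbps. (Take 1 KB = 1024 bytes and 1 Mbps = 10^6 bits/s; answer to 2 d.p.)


Formula: Mbps = payload_bytes * RPS * 8 / 1e6
Payload per request = 288 KB = 288 * 1024 = 294912 bytes
Total bytes/sec = 294912 * 3807 = 1122729984
Total bits/sec = 1122729984 * 8 = 8981839872
Mbps = 8981839872 / 1e6 = 8981.84

8981.84 Mbps


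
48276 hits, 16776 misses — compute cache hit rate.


Formula: hit rate = hits / (hits + misses) * 100
hit rate = 48276 / (48276 + 16776) * 100
hit rate = 48276 / 65052 * 100
hit rate = 74.21%

74.21%


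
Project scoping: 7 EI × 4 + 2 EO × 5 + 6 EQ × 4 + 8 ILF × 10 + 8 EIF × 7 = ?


UFP = EI*4 + EO*5 + EQ*4 + ILF*10 + EIF*7
UFP = 7*4 + 2*5 + 6*4 + 8*10 + 8*7
UFP = 28 + 10 + 24 + 80 + 56
UFP = 198

198


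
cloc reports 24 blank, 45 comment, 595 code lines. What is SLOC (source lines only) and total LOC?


Total LOC = blank + comment + code
Total LOC = 24 + 45 + 595 = 664
SLOC (source only) = code = 595

Total LOC: 664, SLOC: 595


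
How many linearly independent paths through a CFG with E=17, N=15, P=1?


Formula: V(G) = E - N + 2P
V(G) = 17 - 15 + 2*1
V(G) = 2 + 2
V(G) = 4

4


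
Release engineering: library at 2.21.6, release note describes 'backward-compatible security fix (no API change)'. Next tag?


Current: 2.21.6
Change category: 'backward-compatible security fix (no API change)' → patch bump
SemVer rule: patch bump → increment PATCH (MAJOR and MINOR unchanged)
New: 2.21.7

2.21.7


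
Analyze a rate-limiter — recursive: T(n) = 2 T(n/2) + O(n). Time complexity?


Reasoning: master theorem case 2 (merge-sort recurrence)
Complexity: O(n log n)

O(n log n)


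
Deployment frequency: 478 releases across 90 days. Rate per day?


Formula: deployments per day = releases / days
= 478 / 90
= 5.311 deploys/day
(equivalently, 37.18 deploys/week)

5.311 deploys/day


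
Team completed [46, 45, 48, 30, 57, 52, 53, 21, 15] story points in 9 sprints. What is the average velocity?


Formula: Avg velocity = Total points / Number of sprints
Points: [46, 45, 48, 30, 57, 52, 53, 21, 15]
Sum = 46 + 45 + 48 + 30 + 57 + 52 + 53 + 21 + 15 = 367
Avg velocity = 367 / 9 = 40.78 points/sprint

40.78 points/sprint


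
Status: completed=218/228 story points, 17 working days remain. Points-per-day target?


Formula: Required rate = Remaining points / Days left
Remaining = 228 - 218 = 10 points
Required rate = 10 / 17 = 0.59 points/day

0.59 points/day


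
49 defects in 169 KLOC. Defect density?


Defect density = defects / KLOC
Defect density = 49 / 169
Defect density = 0.29 defects/KLOC

0.29 defects/KLOC


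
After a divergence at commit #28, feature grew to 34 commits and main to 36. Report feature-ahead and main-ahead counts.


Common ancestor: commit #28
feature commits after divergence: 34 - 28 = 6
main commits after divergence: 36 - 28 = 8
feature is 6 commits ahead of main
main is 8 commits ahead of feature

feature ahead: 6, main ahead: 8


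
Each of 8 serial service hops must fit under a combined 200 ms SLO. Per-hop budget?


Formula: per_stage = total_budget / stages
per_stage = 200 / 8
per_stage = 25.0 ms

25.0 ms


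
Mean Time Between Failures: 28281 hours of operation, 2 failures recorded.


Formula: MTBF = Total operating time / Number of failures
MTBF = 28281 / 2
MTBF = 14140.5 hours

14140.5 hours


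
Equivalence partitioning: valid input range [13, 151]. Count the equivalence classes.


Valid range: [13, 151]
Class 1: x < 13 — invalid
Class 2: 13 ≤ x ≤ 151 — valid
Class 3: x > 151 — invalid
Total equivalence classes: 3

3 equivalence classes


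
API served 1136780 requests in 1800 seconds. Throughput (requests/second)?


Formula: throughput = requests / seconds
throughput = 1136780 / 1800
throughput = 631.54 requests/second

631.54 requests/second


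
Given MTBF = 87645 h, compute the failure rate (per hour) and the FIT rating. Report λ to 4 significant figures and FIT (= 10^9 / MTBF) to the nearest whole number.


Formula: λ = 1 / MTBF; FIT = λ × 1e9 = 1e9 / MTBF
λ = 1 / 87645 ≈ 1.141e-05 failures/hour
FIT = 1e9 / 87645 ≈ 11410 failures per 1e9 hours (nearest whole number)

λ = 1.141e-05 /h, FIT = 11410


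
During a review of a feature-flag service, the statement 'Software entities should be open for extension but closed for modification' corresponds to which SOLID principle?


This describes the Open/Closed Principle (OCP)

Open/Closed Principle (OCP)


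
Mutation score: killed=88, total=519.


Mutation score = killed / total * 100
Mutation score = 88 / 519 * 100
Mutation score = 16.96%

16.96%


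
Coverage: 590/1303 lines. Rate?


Coverage = covered / total * 100
Coverage = 590 / 1303 * 100
Coverage = 45.28%

45.28%


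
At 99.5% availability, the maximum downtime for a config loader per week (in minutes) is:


Formula: allowed downtime = period * (100 - SLA) / 100
Period (week) = 10080 minutes
Unavailability fraction = (100 - 99.5) / 100
Allowed downtime = 10080 * (100 - 99.5) / 100
Allowed downtime = 50.4 minutes

50.4 minutes


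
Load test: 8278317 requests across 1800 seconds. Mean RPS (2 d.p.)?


Formula: throughput = requests / seconds
throughput = 8278317 / 1800
throughput = 4599.07 requests/second

4599.07 requests/second


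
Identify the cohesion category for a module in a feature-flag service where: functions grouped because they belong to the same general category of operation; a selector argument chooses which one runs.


Reasoning: Grouped by category of activity, not by data or sequence
Type: Logical cohesion

Logical cohesion


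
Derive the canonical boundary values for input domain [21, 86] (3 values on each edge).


Range: [21, 86]
Boundaries: just below min, min, min+1, max-1, max, just above max
Values: [20, 21, 22, 85, 86, 87]

[20, 21, 22, 85, 86, 87]


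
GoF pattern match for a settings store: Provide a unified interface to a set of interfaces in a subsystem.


This matches the Facade pattern

Facade


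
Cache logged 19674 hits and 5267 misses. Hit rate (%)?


Formula: hit rate = hits / (hits + misses) * 100
hit rate = 19674 / (19674 + 5267) * 100
hit rate = 19674 / 24941 * 100
hit rate = 78.88%

78.88%


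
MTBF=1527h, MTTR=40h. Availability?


Availability = MTBF / (MTBF + MTTR)
Availability = 1527 / (1527 + 40)
Availability = 1527 / 1567
Availability = 97.4474%

97.4474%


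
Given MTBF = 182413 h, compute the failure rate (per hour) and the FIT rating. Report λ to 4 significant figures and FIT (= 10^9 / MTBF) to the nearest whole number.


Formula: λ = 1 / MTBF; FIT = λ × 1e9 = 1e9 / MTBF
λ = 1 / 182413 ≈ 5.482e-06 failures/hour
FIT = 1e9 / 182413 ≈ 5482 failures per 1e9 hours (nearest whole number)

λ = 5.482e-06 /h, FIT = 5482


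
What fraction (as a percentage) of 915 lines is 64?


Coverage = covered / total * 100
Coverage = 64 / 915 * 100
Coverage = 6.99%

6.99%


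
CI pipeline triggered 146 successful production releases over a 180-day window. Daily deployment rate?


Formula: deployments per day = releases / days
= 146 / 180
= 0.811 deploys/day
(equivalently, 5.68 deploys/week)

0.811 deploys/day


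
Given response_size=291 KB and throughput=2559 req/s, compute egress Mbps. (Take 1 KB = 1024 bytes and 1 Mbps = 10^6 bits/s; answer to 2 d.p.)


Formula: Mbps = payload_bytes * RPS * 8 / 1e6
Payload per request = 291 KB = 291 * 1024 = 297984 bytes
Total bytes/sec = 297984 * 2559 = 762541056
Total bits/sec = 762541056 * 8 = 6100328448
Mbps = 6100328448 / 1e6 = 6100.33

6100.33 Mbps


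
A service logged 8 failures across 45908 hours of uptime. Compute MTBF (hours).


Formula: MTBF = Total operating time / Number of failures
MTBF = 45908 / 8
MTBF = 5738.5 hours

5738.5 hours


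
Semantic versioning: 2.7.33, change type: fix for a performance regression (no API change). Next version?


Current: 2.7.33
Change category: 'fix for a performance regression (no API change)' → patch bump
SemVer rule: patch bump → increment PATCH (MAJOR and MINOR unchanged)
New: 2.7.34

2.7.34


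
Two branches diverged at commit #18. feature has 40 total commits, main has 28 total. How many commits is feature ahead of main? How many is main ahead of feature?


Common ancestor: commit #18
feature commits after divergence: 40 - 18 = 22
main commits after divergence: 28 - 18 = 10
feature is 22 commits ahead of main
main is 10 commits ahead of feature

feature ahead: 22, main ahead: 10


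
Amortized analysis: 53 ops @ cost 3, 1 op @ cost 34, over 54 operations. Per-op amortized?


Formula: Amortized cost = Total cost / Operations
Total cost = (53 * 3) + (1 * 34)
Total cost = 159 + 34 = 193
Amortized = 193 / 54 = 3.5741

3.5741


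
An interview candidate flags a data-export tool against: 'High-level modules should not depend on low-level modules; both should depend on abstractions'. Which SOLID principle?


This describes the Dependency Inversion Principle (DIP)

Dependency Inversion Principle (DIP)


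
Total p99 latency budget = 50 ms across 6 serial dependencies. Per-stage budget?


Formula: per_stage = total_budget / stages
per_stage = 50 / 6
per_stage = 8.33 ms

8.33 ms


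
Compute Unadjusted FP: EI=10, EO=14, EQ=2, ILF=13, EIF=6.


UFP = EI*4 + EO*5 + EQ*4 + ILF*10 + EIF*7
UFP = 10*4 + 14*5 + 2*4 + 13*10 + 6*7
UFP = 40 + 70 + 8 + 130 + 42
UFP = 290

290


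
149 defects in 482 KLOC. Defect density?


Defect density = defects / KLOC
Defect density = 149 / 482
Defect density = 0.309 defects/KLOC

0.309 defects/KLOC


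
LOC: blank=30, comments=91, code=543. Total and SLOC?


Total LOC = blank + comment + code
Total LOC = 30 + 91 + 543 = 664
SLOC (source only) = code = 543

Total LOC: 664, SLOC: 543


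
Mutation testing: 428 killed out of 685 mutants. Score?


Mutation score = killed / total * 100
Mutation score = 428 / 685 * 100
Mutation score = 62.48%

62.48%


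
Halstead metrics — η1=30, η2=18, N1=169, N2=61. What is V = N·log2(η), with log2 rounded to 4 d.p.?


Formula: V = N * log2(η), where N = N1 + N2 and η = η1 + η2
η = 30 + 18 = 48
N = 169 + 61 = 230
log2(48) ≈ 5.5850
V = 230 * 5.5850 = 1284.55

1284.55


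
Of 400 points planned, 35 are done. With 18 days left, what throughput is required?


Formula: Required rate = Remaining points / Days left
Remaining = 400 - 35 = 365 points
Required rate = 365 / 18 = 20.28 points/day

20.28 points/day


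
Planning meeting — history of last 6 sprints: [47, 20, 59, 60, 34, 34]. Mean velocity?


Formula: Avg velocity = Total points / Number of sprints
Points: [47, 20, 59, 60, 34, 34]
Sum = 47 + 20 + 59 + 60 + 34 + 34 = 254
Avg velocity = 254 / 6 = 42.33 points/sprint

42.33 points/sprint


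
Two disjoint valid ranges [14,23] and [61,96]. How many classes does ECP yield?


Valid ranges: [14,23] and [61,96]
Class 1: x < 14 — invalid
Class 2: 14 ≤ x ≤ 23 — valid
Class 3: 23 < x < 61 — invalid (gap between ranges)
Class 4: 61 ≤ x ≤ 96 — valid
Class 5: x > 96 — invalid
Total equivalence classes: 5

5 equivalence classes


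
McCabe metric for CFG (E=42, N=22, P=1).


Formula: V(G) = E - N + 2P
V(G) = 42 - 22 + 2*1
V(G) = 20 + 2
V(G) = 22

22


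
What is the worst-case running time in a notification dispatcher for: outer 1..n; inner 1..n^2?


Reasoning: n times n^2
Complexity: O(n^3)

O(n^3)


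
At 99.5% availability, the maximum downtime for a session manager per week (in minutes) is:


Formula: allowed downtime = period * (100 - SLA) / 100
Period (week) = 10080 minutes
Unavailability fraction = (100 - 99.5) / 100
Allowed downtime = 10080 * (100 - 99.5) / 100
Allowed downtime = 50.4 minutes

50.4 minutes


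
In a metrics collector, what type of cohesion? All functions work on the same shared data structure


Reasoning: Functions share data
Type: Communicational cohesion

Communicational cohesion


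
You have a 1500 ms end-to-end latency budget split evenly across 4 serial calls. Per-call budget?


Formula: per_stage = total_budget / stages
per_stage = 1500 / 4
per_stage = 375.0 ms

375.0 ms


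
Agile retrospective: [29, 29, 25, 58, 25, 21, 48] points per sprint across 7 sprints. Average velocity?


Formula: Avg velocity = Total points / Number of sprints
Points: [29, 29, 25, 58, 25, 21, 48]
Sum = 29 + 29 + 25 + 58 + 25 + 21 + 48 = 235
Avg velocity = 235 / 7 = 33.57 points/sprint

33.57 points/sprint


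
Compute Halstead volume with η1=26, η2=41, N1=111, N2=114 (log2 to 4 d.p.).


Formula: V = N * log2(η), where N = N1 + N2 and η = η1 + η2
η = 26 + 41 = 67
N = 111 + 114 = 225
log2(67) ≈ 6.0661
V = 225 * 6.0661 = 1364.87

1364.87


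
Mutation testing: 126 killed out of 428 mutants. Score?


Mutation score = killed / total * 100
Mutation score = 126 / 428 * 100
Mutation score = 29.44%

29.44%


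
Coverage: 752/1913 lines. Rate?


Coverage = covered / total * 100
Coverage = 752 / 1913 * 100
Coverage = 39.31%

39.31%


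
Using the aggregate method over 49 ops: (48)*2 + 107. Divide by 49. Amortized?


Formula: Amortized cost = Total cost / Operations
Total cost = (48 * 2) + (1 * 107)
Total cost = 96 + 107 = 203
Amortized = 203 / 49 = 4.1429

4.1429


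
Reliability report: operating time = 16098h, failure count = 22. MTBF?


Formula: MTBF = Total operating time / Number of failures
MTBF = 16098 / 22
MTBF = 731.73 hours

731.73 hours


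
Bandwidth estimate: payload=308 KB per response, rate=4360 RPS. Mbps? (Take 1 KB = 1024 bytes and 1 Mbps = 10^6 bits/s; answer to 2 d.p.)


Formula: Mbps = payload_bytes * RPS * 8 / 1e6
Payload per request = 308 KB = 308 * 1024 = 315392 bytes
Total bytes/sec = 315392 * 4360 = 1375109120
Total bits/sec = 1375109120 * 8 = 11000872960
Mbps = 11000872960 / 1e6 = 11000.87

11000.87 Mbps


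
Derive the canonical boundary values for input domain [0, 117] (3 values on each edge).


Range: [0, 117]
Boundaries: just below min, min, min+1, max-1, max, just above max
Values: [-1, 0, 1, 116, 117, 118]

[-1, 0, 1, 116, 117, 118]


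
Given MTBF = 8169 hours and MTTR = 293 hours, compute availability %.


Availability = MTBF / (MTBF + MTTR)
Availability = 8169 / (8169 + 293)
Availability = 8169 / 8462
Availability = 96.5375%

96.5375%


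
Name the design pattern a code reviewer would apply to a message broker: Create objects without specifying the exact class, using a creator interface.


This matches the Factory Method pattern

Factory Method


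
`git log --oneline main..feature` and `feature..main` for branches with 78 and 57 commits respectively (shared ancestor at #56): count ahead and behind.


Common ancestor: commit #56
feature commits after divergence: 78 - 56 = 22
main commits after divergence: 57 - 56 = 1
feature is 22 commits ahead of main
main is 1 commits ahead of feature

feature ahead: 22, main ahead: 1


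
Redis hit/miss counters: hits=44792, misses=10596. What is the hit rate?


Formula: hit rate = hits / (hits + misses) * 100
hit rate = 44792 / (44792 + 10596) * 100
hit rate = 44792 / 55388 * 100
hit rate = 80.87%

80.87%


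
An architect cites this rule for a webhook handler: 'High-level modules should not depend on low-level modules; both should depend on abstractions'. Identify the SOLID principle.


This describes the Dependency Inversion Principle (DIP)

Dependency Inversion Principle (DIP)


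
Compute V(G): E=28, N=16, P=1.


Formula: V(G) = E - N + 2P
V(G) = 28 - 16 + 2*1
V(G) = 12 + 2
V(G) = 14

14


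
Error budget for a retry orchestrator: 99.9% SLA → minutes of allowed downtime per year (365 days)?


Formula: allowed downtime = period * (100 - SLA) / 100
Period (year (365 days)) = 525600 minutes
Unavailability fraction = (100 - 99.9) / 100
Allowed downtime = 525600 * (100 - 99.9) / 100
Allowed downtime = 525.6 minutes

525.6 minutes


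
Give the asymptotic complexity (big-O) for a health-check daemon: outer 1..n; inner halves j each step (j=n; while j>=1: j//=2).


Reasoning: n times log n
Complexity: O(n log n)

O(n log n)


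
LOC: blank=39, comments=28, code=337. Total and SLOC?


Total LOC = blank + comment + code
Total LOC = 39 + 28 + 337 = 404
SLOC (source only) = code = 337

Total LOC: 404, SLOC: 337


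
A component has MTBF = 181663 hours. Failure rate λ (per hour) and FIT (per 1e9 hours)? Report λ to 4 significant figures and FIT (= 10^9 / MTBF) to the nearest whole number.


Formula: λ = 1 / MTBF; FIT = λ × 1e9 = 1e9 / MTBF
λ = 1 / 181663 ≈ 5.505e-06 failures/hour
FIT = 1e9 / 181663 ≈ 5505 failures per 1e9 hours (nearest whole number)

λ = 5.505e-06 /h, FIT = 5505


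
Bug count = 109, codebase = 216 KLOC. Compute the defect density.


Defect density = defects / KLOC
Defect density = 109 / 216
Defect density = 0.505 defects/KLOC

0.505 defects/KLOC


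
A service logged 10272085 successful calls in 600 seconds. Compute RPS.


Formula: throughput = requests / seconds
throughput = 10272085 / 600
throughput = 17120.14 requests/second

17120.14 requests/second


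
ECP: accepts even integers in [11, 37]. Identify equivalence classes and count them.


Constraint: even integers in [11, 37]
Class 1: x < 11 — out-of-range invalid
Class 2: x in [11,37] but odd — wrong type invalid
Class 3: x in [11,37] and even — valid
Class 4: x > 37 — out-of-range invalid
Total equivalence classes: 4

4 equivalence classes


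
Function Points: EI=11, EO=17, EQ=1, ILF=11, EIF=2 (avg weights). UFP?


UFP = EI*4 + EO*5 + EQ*4 + ILF*10 + EIF*7
UFP = 11*4 + 17*5 + 1*4 + 11*10 + 2*7
UFP = 44 + 85 + 4 + 110 + 14
UFP = 257

257


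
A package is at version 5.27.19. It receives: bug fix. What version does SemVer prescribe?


Current: 5.27.19
Change category: 'bug fix' → patch bump
SemVer rule: patch bump → increment PATCH (MAJOR and MINOR unchanged)
New: 5.27.20

5.27.20


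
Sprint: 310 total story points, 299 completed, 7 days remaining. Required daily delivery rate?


Formula: Required rate = Remaining points / Days left
Remaining = 310 - 299 = 11 points
Required rate = 11 / 7 = 1.57 points/day

1.57 points/day


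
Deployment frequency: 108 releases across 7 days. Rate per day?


Formula: deployments per day = releases / days
= 108 / 7
= 15.429 deploys/day
(equivalently, 108.0 deploys/week)

15.429 deploys/day


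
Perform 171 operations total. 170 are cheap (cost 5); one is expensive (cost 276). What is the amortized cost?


Formula: Amortized cost = Total cost / Operations
Total cost = (170 * 5) + (1 * 276)
Total cost = 850 + 276 = 1126
Amortized = 1126 / 171 = 6.5848

6.5848


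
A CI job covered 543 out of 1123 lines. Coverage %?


Coverage = covered / total * 100
Coverage = 543 / 1123 * 100
Coverage = 48.35%

48.35%


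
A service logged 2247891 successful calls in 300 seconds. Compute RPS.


Formula: throughput = requests / seconds
throughput = 2247891 / 300
throughput = 7492.97 requests/second

7492.97 requests/second


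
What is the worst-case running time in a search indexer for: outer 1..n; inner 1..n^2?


Reasoning: n times n^2
Complexity: O(n^3)

O(n^3)


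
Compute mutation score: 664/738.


Mutation score = killed / total * 100
Mutation score = 664 / 738 * 100
Mutation score = 89.97%

89.97%


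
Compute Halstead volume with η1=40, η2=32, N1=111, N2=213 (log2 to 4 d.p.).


Formula: V = N * log2(η), where N = N1 + N2 and η = η1 + η2
η = 40 + 32 = 72
N = 111 + 213 = 324
log2(72) ≈ 6.1699
V = 324 * 6.1699 = 1999.05

1999.05


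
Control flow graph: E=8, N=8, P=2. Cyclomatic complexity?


Formula: V(G) = E - N + 2P
V(G) = 8 - 8 + 2*2
V(G) = 0 + 4
V(G) = 4

4


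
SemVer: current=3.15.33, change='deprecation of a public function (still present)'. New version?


Current: 3.15.33
Change category: 'deprecation of a public function (still present)' → minor bump
SemVer rule: minor bump → increment MINOR, reset PATCH to 0 (MAJOR unchanged)
New: 3.16.0

3.16.0


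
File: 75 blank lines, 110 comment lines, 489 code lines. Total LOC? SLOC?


Total LOC = blank + comment + code
Total LOC = 75 + 110 + 489 = 674
SLOC (source only) = code = 489

Total LOC: 674, SLOC: 489


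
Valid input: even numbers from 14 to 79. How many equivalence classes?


Constraint: even integers in [14, 79]
Class 1: x < 14 — out-of-range invalid
Class 2: x in [14,79] but odd — wrong type invalid
Class 3: x in [14,79] and even — valid
Class 4: x > 79 — out-of-range invalid
Total equivalence classes: 4

4 equivalence classes


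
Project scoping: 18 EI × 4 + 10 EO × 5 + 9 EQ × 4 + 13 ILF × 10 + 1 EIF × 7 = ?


UFP = EI*4 + EO*5 + EQ*4 + ILF*10 + EIF*7
UFP = 18*4 + 10*5 + 9*4 + 13*10 + 1*7
UFP = 72 + 50 + 36 + 130 + 7
UFP = 295

295


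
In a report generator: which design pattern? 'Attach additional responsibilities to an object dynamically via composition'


This matches the Decorator pattern

Decorator


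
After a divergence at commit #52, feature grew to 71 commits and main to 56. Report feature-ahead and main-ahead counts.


Common ancestor: commit #52
feature commits after divergence: 71 - 52 = 19
main commits after divergence: 56 - 52 = 4
feature is 19 commits ahead of main
main is 4 commits ahead of feature

feature ahead: 19, main ahead: 4


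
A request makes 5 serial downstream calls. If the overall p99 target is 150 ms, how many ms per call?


Formula: per_stage = total_budget / stages
per_stage = 150 / 5
per_stage = 30.0 ms

30.0 ms


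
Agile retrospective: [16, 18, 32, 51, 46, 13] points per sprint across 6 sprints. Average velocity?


Formula: Avg velocity = Total points / Number of sprints
Points: [16, 18, 32, 51, 46, 13]
Sum = 16 + 18 + 32 + 51 + 46 + 13 = 176
Avg velocity = 176 / 6 = 29.33 points/sprint

29.33 points/sprint


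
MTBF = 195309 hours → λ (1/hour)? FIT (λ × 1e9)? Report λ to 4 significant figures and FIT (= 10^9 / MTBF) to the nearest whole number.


Formula: λ = 1 / MTBF; FIT = λ × 1e9 = 1e9 / MTBF
λ = 1 / 195309 ≈ 5.120e-06 failures/hour
FIT = 1e9 / 195309 ≈ 5120 failures per 1e9 hours (nearest whole number)

λ = 5.120e-06 /h, FIT = 5120


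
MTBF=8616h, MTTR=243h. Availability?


Availability = MTBF / (MTBF + MTTR)
Availability = 8616 / (8616 + 243)
Availability = 8616 / 8859
Availability = 97.257%

97.257%


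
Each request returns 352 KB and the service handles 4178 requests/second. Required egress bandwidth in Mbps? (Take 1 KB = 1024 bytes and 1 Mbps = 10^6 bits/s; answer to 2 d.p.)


Formula: Mbps = payload_bytes * RPS * 8 / 1e6
Payload per request = 352 KB = 352 * 1024 = 360448 bytes
Total bytes/sec = 360448 * 4178 = 1505951744
Total bits/sec = 1505951744 * 8 = 12047613952
Mbps = 12047613952 / 1e6 = 12047.61

12047.61 Mbps


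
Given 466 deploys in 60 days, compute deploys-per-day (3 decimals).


Formula: deployments per day = releases / days
= 466 / 60
= 7.767 deploys/day
(equivalently, 54.37 deploys/week)

7.767 deploys/day


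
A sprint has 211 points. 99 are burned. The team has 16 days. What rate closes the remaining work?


Formula: Required rate = Remaining points / Days left
Remaining = 211 - 99 = 112 points
Required rate = 112 / 16 = 7.0 points/day

7.0 points/day


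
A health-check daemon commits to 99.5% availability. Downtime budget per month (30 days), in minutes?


Formula: allowed downtime = period * (100 - SLA) / 100
Period (month (30 days)) = 43200 minutes
Unavailability fraction = (100 - 99.5) / 100
Allowed downtime = 43200 * (100 - 99.5) / 100
Allowed downtime = 216.0 minutes

216.0 minutes


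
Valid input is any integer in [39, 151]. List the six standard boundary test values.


Range: [39, 151]
Boundaries: just below min, min, min+1, max-1, max, just above max
Values: [38, 39, 40, 150, 151, 152]

[38, 39, 40, 150, 151, 152]


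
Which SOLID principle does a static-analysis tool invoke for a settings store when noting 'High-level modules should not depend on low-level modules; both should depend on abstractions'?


This describes the Dependency Inversion Principle (DIP)

Dependency Inversion Principle (DIP)


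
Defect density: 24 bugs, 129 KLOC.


Defect density = defects / KLOC
Defect density = 24 / 129
Defect density = 0.186 defects/KLOC

0.186 defects/KLOC


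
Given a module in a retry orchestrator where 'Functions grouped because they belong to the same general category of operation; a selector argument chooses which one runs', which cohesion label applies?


Reasoning: Grouped by category of activity, not by data or sequence
Type: Logical cohesion

Logical cohesion


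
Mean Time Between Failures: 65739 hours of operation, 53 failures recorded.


Formula: MTBF = Total operating time / Number of failures
MTBF = 65739 / 53
MTBF = 1240.36 hours

1240.36 hours


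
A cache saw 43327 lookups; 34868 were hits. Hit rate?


Formula: hit rate = hits / (hits + misses) * 100
hit rate = 34868 / (34868 + 8459) * 100
hit rate = 34868 / 43327 * 100
hit rate = 80.48%

80.48%


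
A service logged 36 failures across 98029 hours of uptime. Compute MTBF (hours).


Formula: MTBF = Total operating time / Number of failures
MTBF = 98029 / 36
MTBF = 2723.03 hours

2723.03 hours


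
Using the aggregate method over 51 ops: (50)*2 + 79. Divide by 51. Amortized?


Formula: Amortized cost = Total cost / Operations
Total cost = (50 * 2) + (1 * 79)
Total cost = 100 + 79 = 179
Amortized = 179 / 51 = 3.5098

3.5098


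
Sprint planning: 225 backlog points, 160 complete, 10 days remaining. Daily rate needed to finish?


Formula: Required rate = Remaining points / Days left
Remaining = 225 - 160 = 65 points
Required rate = 65 / 10 = 6.5 points/day

6.5 points/day


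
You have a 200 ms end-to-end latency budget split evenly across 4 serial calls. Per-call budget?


Formula: per_stage = total_budget / stages
per_stage = 200 / 4
per_stage = 50.0 ms

50.0 ms


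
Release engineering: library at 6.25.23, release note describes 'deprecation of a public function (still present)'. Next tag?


Current: 6.25.23
Change category: 'deprecation of a public function (still present)' → minor bump
SemVer rule: minor bump → increment MINOR, reset PATCH to 0 (MAJOR unchanged)
New: 6.26.0

6.26.0


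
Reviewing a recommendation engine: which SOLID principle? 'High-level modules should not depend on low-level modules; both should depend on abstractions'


This describes the Dependency Inversion Principle (DIP)

Dependency Inversion Principle (DIP)


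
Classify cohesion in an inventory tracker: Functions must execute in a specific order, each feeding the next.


Reasoning: Output of one is input to next
Type: Sequential cohesion

Sequential cohesion


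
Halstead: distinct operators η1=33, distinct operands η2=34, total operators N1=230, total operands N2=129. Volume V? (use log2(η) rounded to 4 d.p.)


Formula: V = N * log2(η), where N = N1 + N2 and η = η1 + η2
η = 33 + 34 = 67
N = 230 + 129 = 359
log2(67) ≈ 6.0661
V = 359 * 6.0661 = 2177.73

2177.73


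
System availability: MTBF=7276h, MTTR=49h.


Availability = MTBF / (MTBF + MTTR)
Availability = 7276 / (7276 + 49)
Availability = 7276 / 7325
Availability = 99.3311%

99.3311%


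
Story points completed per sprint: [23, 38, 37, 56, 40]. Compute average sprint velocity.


Formula: Avg velocity = Total points / Number of sprints
Points: [23, 38, 37, 56, 40]
Sum = 23 + 38 + 37 + 56 + 40 = 194
Avg velocity = 194 / 5 = 38.8 points/sprint

38.8 points/sprint


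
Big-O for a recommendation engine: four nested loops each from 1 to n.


Reasoning: four levels of nesting
Complexity: O(n^4)

O(n^4)


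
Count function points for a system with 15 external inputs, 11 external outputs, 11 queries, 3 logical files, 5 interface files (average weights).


UFP = EI*4 + EO*5 + EQ*4 + ILF*10 + EIF*7
UFP = 15*4 + 11*5 + 11*4 + 3*10 + 5*7
UFP = 60 + 55 + 44 + 30 + 35
UFP = 224

224


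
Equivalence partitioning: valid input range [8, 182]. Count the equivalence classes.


Valid range: [8, 182]
Class 1: x < 8 — invalid
Class 2: 8 ≤ x ≤ 182 — valid
Class 3: x > 182 — invalid
Total equivalence classes: 3

3 equivalence classes


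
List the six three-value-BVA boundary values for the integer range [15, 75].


Range: [15, 75]
Boundaries: just below min, min, min+1, max-1, max, just above max
Values: [14, 15, 16, 74, 75, 76]

[14, 15, 16, 74, 75, 76]


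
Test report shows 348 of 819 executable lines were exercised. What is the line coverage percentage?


Coverage = covered / total * 100
Coverage = 348 / 819 * 100
Coverage = 42.49%

42.49%


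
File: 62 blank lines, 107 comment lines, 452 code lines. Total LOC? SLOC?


Total LOC = blank + comment + code
Total LOC = 62 + 107 + 452 = 621
SLOC (source only) = code = 452

Total LOC: 621, SLOC: 452


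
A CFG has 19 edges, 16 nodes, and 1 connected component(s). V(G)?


Formula: V(G) = E - N + 2P
V(G) = 19 - 16 + 2*1
V(G) = 3 + 2
V(G) = 5

5


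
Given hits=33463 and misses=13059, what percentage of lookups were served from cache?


Formula: hit rate = hits / (hits + misses) * 100
hit rate = 33463 / (33463 + 13059) * 100
hit rate = 33463 / 46522 * 100
hit rate = 71.93%

71.93%


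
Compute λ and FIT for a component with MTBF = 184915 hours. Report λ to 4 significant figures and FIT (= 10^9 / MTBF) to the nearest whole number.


Formula: λ = 1 / MTBF; FIT = λ × 1e9 = 1e9 / MTBF
λ = 1 / 184915 ≈ 5.408e-06 failures/hour
FIT = 1e9 / 184915 ≈ 5408 failures per 1e9 hours (nearest whole number)

λ = 5.408e-06 /h, FIT = 5408
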